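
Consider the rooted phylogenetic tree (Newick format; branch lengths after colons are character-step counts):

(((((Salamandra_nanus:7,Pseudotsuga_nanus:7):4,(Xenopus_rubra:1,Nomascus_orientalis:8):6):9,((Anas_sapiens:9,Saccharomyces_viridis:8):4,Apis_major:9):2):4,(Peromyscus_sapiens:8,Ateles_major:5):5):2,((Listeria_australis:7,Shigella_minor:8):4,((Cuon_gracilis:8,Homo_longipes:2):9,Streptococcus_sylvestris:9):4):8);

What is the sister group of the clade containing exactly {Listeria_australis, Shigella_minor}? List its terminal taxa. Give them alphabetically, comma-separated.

The clade containing exactly {Listeria_australis, Shigella_minor} attaches to the tree at the node subtending ((Listeria_australis,Shigella_minor),((Cuon_gracilis,Homo_longipes),Streptococcus_sylvestris)).
The other lineage descending from that same node — the sister group — is ((Cuon_gracilis,Homo_longipes),Streptococcus_sylvestris); its 3 tips in alphabetical order are the answer.

Cuon_gracilis, Homo_longipes, Streptococcus_sylvestris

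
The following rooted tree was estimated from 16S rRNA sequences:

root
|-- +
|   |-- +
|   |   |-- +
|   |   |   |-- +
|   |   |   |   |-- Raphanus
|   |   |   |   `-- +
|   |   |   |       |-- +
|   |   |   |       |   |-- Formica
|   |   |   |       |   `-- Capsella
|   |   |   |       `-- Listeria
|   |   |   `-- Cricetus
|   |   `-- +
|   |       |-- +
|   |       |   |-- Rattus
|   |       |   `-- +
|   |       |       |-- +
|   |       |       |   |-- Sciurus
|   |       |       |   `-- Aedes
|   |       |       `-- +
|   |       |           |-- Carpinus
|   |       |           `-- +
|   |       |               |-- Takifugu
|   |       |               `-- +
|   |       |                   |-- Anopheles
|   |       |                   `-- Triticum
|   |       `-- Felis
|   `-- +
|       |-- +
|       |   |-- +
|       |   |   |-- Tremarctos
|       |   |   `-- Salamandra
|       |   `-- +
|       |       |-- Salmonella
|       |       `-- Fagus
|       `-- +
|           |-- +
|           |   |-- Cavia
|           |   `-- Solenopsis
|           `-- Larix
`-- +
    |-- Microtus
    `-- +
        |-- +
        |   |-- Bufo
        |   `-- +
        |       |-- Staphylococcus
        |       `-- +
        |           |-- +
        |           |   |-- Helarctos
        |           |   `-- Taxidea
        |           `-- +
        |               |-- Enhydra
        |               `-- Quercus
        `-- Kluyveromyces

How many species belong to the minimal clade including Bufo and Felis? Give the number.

The MRCA of Bufo and Felis is the root, so the clade is the entire tree.
That clade contains 28 terminal taxa: Aedes, Anopheles, Bufo, Capsella, Carpinus, Cavia, Cricetus, Enhydra, Fagus, Felis, Formica, Helarctos, Kluyveromyces, Larix, Listeria, Microtus, Quercus, Raphanus, Rattus, Salamandra, Salmonella, Sciurus, Solenopsis, Staphylococcus, Takifugu, Taxidea, Tremarctos, Triticum.

28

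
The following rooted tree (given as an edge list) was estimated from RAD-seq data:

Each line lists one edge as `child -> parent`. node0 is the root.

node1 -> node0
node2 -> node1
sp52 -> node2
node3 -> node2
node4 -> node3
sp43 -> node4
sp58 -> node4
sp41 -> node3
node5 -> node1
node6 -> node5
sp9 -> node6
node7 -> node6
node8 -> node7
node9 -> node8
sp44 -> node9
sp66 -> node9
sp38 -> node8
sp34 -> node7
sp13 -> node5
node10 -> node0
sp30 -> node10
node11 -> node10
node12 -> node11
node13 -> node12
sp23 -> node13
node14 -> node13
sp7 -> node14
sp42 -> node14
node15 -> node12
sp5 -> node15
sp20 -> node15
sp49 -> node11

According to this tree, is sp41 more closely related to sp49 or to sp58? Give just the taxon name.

sp58

The MRCA of sp41 and sp58 subtends ((sp43,sp58),sp41) (3 taxa).
The MRCA of sp41 and sp49 is the root, subtending the entire tree (17 taxa).
The first is nested inside the second, so sp41 shares a more recent common ancestor with sp58.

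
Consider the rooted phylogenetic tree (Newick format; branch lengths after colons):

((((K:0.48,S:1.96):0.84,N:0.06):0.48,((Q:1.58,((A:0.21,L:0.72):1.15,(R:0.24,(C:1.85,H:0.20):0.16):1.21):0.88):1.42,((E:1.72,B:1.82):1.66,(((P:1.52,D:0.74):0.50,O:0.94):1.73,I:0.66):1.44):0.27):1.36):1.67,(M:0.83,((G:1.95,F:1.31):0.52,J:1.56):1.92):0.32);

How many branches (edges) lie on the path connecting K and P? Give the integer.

9

The MRCA of K and P is the node subtending (((K,S),N),((Q,((A,L),(R,(C,H)))),((E,B),(((P,D),O),I)))).
From K up to that node: 3 branches. From P up to the same node: 6 branches. Total: 3 + 6 = 9.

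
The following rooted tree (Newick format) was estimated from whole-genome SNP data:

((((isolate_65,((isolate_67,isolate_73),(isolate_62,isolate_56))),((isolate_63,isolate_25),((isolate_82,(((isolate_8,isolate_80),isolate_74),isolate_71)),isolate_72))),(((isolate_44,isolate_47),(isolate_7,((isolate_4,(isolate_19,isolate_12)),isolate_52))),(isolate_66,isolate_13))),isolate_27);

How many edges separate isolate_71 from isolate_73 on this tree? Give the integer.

9

The MRCA of isolate_71 and isolate_73 is the node subtending ((isolate_65,((isolate_67,isolate_73),(isolate_62,isolate_56))),((isolate_63,isolate_25),((isolate_82,(((isolate_8,isolate_80),isolate_74),isolate_71)),isolate_72))).
From isolate_71 up to that node: 5 branches. From isolate_73 up to the same node: 4 branches. Total: 5 + 4 = 9.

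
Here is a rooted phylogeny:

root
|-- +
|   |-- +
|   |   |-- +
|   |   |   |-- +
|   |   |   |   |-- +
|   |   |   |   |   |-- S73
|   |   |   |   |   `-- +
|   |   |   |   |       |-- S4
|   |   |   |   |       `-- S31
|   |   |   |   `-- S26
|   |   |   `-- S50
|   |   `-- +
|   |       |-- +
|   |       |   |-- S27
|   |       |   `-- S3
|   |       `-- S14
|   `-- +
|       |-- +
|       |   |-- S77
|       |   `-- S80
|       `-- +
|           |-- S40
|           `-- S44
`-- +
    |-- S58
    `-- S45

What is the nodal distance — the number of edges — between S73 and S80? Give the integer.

8

The MRCA of S73 and S80 is the node subtending (((((S73,(S4,S31)),S26),S50),((S27,S3),S14)),((S77,S80),(S40,S44))).
From S73 up to that node: 5 branches. From S80 up to the same node: 3 branches. Total: 5 + 3 = 8.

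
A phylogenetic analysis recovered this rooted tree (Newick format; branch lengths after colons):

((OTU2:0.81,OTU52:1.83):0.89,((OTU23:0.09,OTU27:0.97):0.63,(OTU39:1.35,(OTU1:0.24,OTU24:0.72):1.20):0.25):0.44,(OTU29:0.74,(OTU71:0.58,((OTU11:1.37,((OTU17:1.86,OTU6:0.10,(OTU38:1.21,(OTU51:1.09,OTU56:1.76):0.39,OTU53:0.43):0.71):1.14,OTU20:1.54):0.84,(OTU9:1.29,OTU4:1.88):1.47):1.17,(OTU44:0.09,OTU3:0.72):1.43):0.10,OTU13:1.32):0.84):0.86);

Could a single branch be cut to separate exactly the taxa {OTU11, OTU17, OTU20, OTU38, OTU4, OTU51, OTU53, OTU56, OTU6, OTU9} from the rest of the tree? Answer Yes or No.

Yes

The most recent common ancestor of these taxa subtends (OTU11,((OTU17,OTU6,(OTU38,(OTU51,OTU56),OTU53)),OTU20),(OTU9,OTU4)).
That clade has exactly 10 tips — every listed taxon and nothing else — so the group is monophyletic.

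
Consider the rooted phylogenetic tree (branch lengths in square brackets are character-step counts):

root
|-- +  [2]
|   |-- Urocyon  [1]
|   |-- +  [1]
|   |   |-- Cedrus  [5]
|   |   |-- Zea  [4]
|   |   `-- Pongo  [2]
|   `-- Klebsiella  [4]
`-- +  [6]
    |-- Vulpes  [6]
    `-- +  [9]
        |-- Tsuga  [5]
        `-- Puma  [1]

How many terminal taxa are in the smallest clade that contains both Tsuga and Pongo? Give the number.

8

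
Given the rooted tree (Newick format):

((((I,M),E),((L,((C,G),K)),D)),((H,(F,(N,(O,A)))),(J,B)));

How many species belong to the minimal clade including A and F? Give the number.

The MRCA of A and F is the node subtending (F,(N,(O,A))).
That clade contains 4 terminal taxa: A, F, N, O.

4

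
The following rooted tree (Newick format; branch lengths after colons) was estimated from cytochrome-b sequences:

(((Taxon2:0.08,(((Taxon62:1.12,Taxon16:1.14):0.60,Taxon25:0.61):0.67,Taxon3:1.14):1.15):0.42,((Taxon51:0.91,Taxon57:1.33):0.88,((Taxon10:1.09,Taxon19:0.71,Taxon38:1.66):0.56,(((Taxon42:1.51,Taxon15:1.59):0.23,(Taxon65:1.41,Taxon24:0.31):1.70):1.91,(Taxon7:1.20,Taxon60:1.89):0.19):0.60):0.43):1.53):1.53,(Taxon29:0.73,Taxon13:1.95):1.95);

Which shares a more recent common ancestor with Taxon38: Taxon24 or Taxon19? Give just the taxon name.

Taxon19

The MRCA of Taxon38 and Taxon19 subtends (Taxon10,Taxon19,Taxon38) (3 taxa).
The MRCA of Taxon38 and Taxon24 subtends ((Taxon10,Taxon19,Taxon38),(((Taxon42,Taxon15),(Taxon65,Taxon24)),(Taxon7,Taxon60))) (9 taxa).
The first is nested inside the second, so Taxon38 shares a more recent common ancestor with Taxon19.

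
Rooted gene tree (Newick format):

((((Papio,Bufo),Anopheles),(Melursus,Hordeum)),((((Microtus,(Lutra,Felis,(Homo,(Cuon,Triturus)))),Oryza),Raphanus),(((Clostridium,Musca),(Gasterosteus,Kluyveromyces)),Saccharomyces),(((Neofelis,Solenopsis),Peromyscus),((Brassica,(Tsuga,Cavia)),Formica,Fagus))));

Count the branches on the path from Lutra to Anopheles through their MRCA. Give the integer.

The MRCA of Lutra and Anopheles is the root of the tree.
From Lutra up to that node: 6 branches. From Anopheles up to the same node: 3 branches. Total: 6 + 3 = 9.

9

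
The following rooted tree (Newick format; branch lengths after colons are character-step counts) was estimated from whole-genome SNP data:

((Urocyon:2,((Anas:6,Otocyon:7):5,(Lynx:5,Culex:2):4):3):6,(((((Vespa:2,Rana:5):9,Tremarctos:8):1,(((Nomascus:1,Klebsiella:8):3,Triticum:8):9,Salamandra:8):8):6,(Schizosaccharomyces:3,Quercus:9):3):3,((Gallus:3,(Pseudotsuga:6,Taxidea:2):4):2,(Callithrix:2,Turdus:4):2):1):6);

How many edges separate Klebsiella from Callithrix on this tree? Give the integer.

9

The MRCA of Klebsiella and Callithrix is the node subtending (((((Vespa,Rana),Tremarctos),(((Nomascus,Klebsiella),Triticum),Salamandra)),(Schizosaccharomyces,Quercus)),((Gallus,(Pseudotsuga,Taxidea)),(Callithrix,Turdus))).
From Klebsiella up to that node: 6 branches. From Callithrix up to the same node: 3 branches. Total: 6 + 3 = 9.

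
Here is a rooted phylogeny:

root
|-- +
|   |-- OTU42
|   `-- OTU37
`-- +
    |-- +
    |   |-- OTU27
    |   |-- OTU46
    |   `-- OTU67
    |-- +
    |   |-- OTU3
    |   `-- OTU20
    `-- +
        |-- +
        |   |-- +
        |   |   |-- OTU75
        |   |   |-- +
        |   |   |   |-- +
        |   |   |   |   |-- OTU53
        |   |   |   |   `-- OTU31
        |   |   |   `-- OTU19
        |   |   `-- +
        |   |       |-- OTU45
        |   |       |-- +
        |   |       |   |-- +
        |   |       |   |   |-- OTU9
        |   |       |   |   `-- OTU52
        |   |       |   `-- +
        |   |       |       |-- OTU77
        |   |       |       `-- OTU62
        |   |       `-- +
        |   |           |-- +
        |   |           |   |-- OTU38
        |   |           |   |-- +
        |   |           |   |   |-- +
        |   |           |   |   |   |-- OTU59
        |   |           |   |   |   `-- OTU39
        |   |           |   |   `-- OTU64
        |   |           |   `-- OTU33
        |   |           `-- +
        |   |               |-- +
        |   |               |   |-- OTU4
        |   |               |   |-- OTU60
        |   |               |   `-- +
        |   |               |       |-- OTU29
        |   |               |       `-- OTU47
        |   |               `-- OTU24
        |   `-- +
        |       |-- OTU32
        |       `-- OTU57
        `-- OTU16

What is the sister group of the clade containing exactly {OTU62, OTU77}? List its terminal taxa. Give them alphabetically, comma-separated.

OTU52, OTU9

The clade containing exactly {OTU62, OTU77} attaches to the tree at the node subtending ((OTU9,OTU52),(OTU77,OTU62)).
The other lineage descending from that same node — the sister group — is (OTU9,OTU52); its 2 tips in alphabetical order are the answer.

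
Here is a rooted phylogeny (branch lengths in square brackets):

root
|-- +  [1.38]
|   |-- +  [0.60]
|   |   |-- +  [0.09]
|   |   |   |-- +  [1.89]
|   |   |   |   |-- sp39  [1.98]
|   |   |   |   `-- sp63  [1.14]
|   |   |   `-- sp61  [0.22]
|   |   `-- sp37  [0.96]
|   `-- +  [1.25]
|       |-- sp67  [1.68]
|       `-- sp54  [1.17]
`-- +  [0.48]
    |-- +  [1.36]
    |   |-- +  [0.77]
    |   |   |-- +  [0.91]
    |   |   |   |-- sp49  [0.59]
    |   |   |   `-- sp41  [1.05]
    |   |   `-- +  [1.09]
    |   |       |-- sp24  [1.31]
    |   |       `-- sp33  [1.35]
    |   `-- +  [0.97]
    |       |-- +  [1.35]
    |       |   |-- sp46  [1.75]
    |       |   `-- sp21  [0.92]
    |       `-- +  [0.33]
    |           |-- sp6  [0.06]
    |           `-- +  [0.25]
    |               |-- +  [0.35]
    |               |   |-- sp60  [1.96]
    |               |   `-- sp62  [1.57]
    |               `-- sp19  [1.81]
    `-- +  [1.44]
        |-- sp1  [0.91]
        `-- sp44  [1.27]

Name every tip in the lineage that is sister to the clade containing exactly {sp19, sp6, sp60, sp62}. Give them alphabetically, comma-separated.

sp21, sp46

The clade containing exactly {sp19, sp6, sp60, sp62} attaches to the tree at the node subtending ((sp46,sp21),(sp6,((sp60,sp62),sp19))).
The other lineage descending from that same node — the sister group — is (sp46,sp21); its 2 tips in alphabetical order are the answer.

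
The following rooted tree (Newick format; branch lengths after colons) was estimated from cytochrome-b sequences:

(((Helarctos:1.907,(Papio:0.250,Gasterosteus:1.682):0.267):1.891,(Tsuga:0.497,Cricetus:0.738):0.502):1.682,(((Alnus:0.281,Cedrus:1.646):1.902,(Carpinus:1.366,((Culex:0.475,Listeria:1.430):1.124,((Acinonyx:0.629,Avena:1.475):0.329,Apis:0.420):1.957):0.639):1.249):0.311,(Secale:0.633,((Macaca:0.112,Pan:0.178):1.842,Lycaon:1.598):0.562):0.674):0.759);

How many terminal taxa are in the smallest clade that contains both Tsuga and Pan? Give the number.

The MRCA of Tsuga and Pan is the root, so the clade is the entire tree.
That clade contains 17 terminal taxa: Acinonyx, Alnus, Apis, Avena, Carpinus, Cedrus, Cricetus, Culex, Gasterosteus, Helarctos, Listeria, Lycaon, Macaca, Pan, Papio, Secale, Tsuga.

17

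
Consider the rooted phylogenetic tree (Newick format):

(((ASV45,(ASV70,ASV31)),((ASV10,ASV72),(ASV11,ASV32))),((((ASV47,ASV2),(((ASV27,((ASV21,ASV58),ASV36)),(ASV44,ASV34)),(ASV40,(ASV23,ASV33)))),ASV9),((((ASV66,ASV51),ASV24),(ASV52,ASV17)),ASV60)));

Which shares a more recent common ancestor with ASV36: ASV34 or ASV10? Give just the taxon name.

The MRCA of ASV36 and ASV34 subtends ((ASV27,((ASV21,ASV58),ASV36)),(ASV44,ASV34)) (6 taxa).
The MRCA of ASV36 and ASV10 is the root, subtending the entire tree (25 taxa).
The first is nested inside the second, so ASV36 shares a more recent common ancestor with ASV34.

ASV34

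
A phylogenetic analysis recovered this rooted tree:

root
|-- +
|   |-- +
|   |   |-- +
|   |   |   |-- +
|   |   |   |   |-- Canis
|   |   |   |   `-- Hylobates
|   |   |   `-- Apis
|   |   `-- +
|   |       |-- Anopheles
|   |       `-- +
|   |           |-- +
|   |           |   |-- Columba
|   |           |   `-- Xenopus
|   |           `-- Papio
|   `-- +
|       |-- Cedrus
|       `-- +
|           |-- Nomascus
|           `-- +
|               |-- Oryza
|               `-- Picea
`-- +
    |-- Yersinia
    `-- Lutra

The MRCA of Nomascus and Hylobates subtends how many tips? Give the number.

11

The MRCA of Nomascus and Hylobates is the node subtending ((((Canis,Hylobates),Apis),(Anopheles,((Columba,Xenopus),Papio))),(Cedrus,(Nomascus,(Oryza,Picea)))).
That clade contains 11 terminal taxa: Anopheles, Apis, Canis, Cedrus, Columba, Hylobates, Nomascus, Oryza, Papio, Picea, Xenopus.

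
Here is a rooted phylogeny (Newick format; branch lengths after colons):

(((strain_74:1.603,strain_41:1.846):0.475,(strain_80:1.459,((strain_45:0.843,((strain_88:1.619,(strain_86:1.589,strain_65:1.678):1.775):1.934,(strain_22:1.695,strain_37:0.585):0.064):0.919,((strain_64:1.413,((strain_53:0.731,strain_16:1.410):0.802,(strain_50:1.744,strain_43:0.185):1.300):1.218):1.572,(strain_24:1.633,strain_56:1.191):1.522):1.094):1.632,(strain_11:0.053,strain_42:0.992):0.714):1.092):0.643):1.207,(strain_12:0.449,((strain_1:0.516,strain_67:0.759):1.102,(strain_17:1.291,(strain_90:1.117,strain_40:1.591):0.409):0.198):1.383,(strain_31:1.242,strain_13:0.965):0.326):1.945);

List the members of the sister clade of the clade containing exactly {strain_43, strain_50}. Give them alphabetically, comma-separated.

strain_16, strain_53

The clade containing exactly {strain_43, strain_50} attaches to the tree at the node subtending ((strain_53,strain_16),(strain_50,strain_43)).
The other lineage descending from that same node — the sister group — is (strain_53,strain_16); its 2 tips in alphabetical order are the answer.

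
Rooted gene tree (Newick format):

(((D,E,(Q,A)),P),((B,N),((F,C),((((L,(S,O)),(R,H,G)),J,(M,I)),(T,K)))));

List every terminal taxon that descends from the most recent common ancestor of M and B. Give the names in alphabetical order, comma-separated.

Tracing M: it sits inside (M,I).
Tracing B: it sits inside (B,N).
The smallest clade enclosing both is ((B,N),((F,C),((((L,(S,O)),(R,H,G)),J,(M,I)),(T,K)))); the answer is its 15 terminal taxa in alphabetical order.

B, C, F, G, H, I, J, K, L, M, N, O, R, S, T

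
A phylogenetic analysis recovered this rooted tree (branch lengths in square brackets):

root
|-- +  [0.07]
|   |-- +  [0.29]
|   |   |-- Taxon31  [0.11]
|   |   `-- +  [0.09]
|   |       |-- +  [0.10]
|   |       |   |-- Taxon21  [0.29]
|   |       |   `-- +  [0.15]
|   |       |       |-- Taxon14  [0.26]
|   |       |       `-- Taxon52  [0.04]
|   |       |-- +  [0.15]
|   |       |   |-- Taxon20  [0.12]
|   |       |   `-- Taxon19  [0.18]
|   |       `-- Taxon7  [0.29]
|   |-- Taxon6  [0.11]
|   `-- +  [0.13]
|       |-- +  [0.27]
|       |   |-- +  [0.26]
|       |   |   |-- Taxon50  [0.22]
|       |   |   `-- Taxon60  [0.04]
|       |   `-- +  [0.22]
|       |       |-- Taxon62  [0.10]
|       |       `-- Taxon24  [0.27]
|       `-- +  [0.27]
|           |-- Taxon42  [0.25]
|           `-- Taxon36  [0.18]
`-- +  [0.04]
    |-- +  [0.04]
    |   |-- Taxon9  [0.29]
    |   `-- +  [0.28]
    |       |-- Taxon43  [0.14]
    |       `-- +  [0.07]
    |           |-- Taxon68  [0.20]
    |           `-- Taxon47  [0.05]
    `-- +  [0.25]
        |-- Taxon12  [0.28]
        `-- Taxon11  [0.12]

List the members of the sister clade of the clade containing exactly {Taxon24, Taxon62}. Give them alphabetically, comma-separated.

The clade containing exactly {Taxon24, Taxon62} attaches to the tree at the node subtending ((Taxon50,Taxon60),(Taxon62,Taxon24)).
The other lineage descending from that same node — the sister group — is (Taxon50,Taxon60); its 2 tips in alphabetical order are the answer.

Taxon50, Taxon60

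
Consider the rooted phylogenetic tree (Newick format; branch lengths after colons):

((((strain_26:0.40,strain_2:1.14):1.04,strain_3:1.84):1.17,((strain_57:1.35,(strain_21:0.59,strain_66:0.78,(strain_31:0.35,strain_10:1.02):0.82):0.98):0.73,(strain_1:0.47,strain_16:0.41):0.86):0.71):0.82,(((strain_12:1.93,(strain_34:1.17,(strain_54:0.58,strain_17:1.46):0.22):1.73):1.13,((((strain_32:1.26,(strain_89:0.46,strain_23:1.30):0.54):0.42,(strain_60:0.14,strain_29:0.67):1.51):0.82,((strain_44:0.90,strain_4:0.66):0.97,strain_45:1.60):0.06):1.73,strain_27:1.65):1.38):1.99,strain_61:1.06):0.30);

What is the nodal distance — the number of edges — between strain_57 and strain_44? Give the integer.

The MRCA of strain_57 and strain_44 is the root of the tree.
From strain_57 up to that node: 4 branches. From strain_44 up to the same node: 7 branches. Total: 4 + 7 = 11.

11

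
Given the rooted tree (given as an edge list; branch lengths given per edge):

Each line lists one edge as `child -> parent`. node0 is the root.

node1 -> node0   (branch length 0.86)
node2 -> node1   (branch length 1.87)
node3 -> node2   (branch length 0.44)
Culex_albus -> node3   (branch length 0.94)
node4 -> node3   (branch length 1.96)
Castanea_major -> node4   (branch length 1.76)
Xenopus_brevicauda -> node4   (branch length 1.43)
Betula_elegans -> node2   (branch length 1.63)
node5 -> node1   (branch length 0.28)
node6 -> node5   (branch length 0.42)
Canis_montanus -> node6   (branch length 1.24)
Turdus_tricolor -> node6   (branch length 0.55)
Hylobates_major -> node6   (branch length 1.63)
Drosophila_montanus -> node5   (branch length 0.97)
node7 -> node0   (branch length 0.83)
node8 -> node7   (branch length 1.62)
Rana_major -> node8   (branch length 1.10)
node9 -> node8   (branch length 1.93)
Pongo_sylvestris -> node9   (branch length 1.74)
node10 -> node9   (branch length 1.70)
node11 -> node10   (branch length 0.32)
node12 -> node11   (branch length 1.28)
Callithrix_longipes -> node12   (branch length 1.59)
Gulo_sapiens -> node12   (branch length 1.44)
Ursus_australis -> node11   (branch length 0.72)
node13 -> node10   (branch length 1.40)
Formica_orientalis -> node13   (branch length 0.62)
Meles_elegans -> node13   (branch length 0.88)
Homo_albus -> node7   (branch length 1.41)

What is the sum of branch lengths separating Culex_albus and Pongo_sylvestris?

The path runs Culex_albus → … → MRCA → … → Pongo_sylvestris; the MRCA is the root of the tree.
Branch lengths along that path: 0.94 + 0.44 + 1.87 + 0.86 + 0.83 + 1.62 + 1.93 + 1.74 = 10.23.

10.23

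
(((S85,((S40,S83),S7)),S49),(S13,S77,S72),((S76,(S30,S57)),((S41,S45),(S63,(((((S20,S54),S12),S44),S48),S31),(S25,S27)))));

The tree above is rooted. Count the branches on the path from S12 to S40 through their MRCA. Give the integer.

13

The MRCA of S12 and S40 is the root of the tree.
From S12 up to that node: 8 branches. From S40 up to the same node: 5 branches. Total: 8 + 5 = 13.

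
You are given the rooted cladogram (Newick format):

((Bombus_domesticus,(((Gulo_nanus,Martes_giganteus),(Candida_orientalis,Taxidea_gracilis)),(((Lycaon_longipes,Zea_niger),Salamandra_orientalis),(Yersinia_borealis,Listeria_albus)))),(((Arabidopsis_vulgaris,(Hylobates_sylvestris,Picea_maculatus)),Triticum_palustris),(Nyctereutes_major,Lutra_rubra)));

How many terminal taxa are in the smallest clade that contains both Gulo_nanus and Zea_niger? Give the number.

The MRCA of Gulo_nanus and Zea_niger is the node subtending (((Gulo_nanus,Martes_giganteus),(Candida_orientalis,Taxidea_gracilis)),(((Lycaon_longipes,Zea_niger),Salamandra_orientalis),(Yersinia_borealis,Listeria_albus))).
That clade contains 9 terminal taxa: Candida_orientalis, Gulo_nanus, Listeria_albus, Lycaon_longipes, Martes_giganteus, Salamandra_orientalis, Taxidea_gracilis, Yersinia_borealis, Zea_niger.

9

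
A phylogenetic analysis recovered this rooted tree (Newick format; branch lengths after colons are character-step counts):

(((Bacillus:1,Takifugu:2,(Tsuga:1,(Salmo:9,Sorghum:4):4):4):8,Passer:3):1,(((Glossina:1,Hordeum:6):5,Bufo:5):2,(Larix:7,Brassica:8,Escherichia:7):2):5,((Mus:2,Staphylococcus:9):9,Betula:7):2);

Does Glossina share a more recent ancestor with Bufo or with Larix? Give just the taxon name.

Bufo

The MRCA of Glossina and Bufo subtends ((Glossina,Hordeum),Bufo) (3 taxa).
The MRCA of Glossina and Larix subtends (((Glossina,Hordeum),Bufo),(Larix,Brassica,Escherichia)) (6 taxa).
The first is nested inside the second, so Glossina shares a more recent common ancestor with Bufo.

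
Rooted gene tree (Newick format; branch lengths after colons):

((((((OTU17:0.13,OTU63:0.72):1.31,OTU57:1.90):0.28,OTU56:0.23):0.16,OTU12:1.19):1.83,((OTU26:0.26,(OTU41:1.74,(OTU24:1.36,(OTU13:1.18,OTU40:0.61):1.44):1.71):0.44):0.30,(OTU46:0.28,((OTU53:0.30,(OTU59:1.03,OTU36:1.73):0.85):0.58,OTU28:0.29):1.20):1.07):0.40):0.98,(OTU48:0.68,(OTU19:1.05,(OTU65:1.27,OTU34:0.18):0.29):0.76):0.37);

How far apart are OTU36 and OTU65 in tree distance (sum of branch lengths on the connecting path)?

9.50

The path runs OTU36 → … → MRCA → … → OTU65; the MRCA is the root of the tree.
Branch lengths along that path: 1.73 + 0.85 + 0.58 + 1.20 + 1.07 + 0.40 + 0.98 + 0.37 + 0.76 + 0.29 + 1.27 = 9.50.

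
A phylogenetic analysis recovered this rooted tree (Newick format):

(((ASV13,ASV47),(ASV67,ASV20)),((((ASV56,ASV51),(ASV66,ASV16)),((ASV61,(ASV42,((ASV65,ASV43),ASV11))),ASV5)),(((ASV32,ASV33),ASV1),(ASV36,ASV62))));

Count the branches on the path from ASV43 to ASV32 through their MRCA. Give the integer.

The MRCA of ASV43 and ASV32 is the node subtending ((((ASV56,ASV51),(ASV66,ASV16)),((ASV61,(ASV42,((ASV65,ASV43),ASV11))),ASV5)),(((ASV32,ASV33),ASV1),(ASV36,ASV62))).
From ASV43 up to that node: 7 branches. From ASV32 up to the same node: 4 branches. Total: 7 + 4 = 11.

11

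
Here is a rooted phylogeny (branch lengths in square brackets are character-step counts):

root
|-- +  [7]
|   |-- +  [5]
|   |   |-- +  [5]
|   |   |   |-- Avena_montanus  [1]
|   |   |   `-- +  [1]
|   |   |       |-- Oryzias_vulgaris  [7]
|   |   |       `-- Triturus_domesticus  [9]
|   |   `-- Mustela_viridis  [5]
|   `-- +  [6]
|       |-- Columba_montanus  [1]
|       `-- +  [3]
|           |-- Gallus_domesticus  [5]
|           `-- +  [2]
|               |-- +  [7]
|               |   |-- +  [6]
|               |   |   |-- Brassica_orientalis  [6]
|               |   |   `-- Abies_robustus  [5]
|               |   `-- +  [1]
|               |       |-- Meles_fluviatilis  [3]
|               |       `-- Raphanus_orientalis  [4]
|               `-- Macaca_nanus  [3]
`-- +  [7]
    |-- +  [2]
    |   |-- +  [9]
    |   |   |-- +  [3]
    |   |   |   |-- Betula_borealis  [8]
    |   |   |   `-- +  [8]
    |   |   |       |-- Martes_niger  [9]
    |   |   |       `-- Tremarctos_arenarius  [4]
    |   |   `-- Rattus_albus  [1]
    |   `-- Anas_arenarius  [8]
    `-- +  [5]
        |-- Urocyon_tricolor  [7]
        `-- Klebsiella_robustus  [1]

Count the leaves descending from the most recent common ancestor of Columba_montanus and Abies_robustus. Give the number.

The MRCA of Columba_montanus and Abies_robustus is the node subtending (Columba_montanus,(Gallus_domesticus,(((Brassica_orientalis,Abies_robustus),(Meles_fluviatilis,Raphanus_orientalis)),Macaca_nanus))).
That clade contains 7 terminal taxa: Abies_robustus, Brassica_orientalis, Columba_montanus, Gallus_domesticus, Macaca_nanus, Meles_fluviatilis, Raphanus_orientalis.

7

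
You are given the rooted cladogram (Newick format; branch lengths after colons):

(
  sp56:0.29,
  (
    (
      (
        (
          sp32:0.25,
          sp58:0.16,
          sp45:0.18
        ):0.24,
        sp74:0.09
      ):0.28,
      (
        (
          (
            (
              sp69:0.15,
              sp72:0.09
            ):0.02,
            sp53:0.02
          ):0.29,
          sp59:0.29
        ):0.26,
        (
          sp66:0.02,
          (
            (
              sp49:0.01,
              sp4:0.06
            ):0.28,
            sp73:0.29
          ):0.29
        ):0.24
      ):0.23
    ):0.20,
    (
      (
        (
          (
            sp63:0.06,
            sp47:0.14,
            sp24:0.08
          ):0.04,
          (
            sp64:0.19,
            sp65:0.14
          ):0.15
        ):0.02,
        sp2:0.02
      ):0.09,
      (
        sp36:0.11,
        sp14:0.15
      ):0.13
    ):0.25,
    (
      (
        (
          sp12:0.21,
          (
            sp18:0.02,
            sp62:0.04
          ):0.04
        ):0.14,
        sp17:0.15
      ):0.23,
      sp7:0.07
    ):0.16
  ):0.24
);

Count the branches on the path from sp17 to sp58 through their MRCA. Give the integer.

The MRCA of sp17 and sp58 is the node subtending ((((sp32,sp58,sp45),sp74),((((sp69,sp72),sp53),sp59),(sp66,((sp49,sp4),sp73)))),((((sp63,sp47,sp24),(sp64,sp65)),sp2),(sp36,sp14)),(((sp12,(sp18,sp62)),sp17),sp7)).
From sp17 up to that node: 3 branches. From sp58 up to the same node: 4 branches. Total: 3 + 4 = 7.

7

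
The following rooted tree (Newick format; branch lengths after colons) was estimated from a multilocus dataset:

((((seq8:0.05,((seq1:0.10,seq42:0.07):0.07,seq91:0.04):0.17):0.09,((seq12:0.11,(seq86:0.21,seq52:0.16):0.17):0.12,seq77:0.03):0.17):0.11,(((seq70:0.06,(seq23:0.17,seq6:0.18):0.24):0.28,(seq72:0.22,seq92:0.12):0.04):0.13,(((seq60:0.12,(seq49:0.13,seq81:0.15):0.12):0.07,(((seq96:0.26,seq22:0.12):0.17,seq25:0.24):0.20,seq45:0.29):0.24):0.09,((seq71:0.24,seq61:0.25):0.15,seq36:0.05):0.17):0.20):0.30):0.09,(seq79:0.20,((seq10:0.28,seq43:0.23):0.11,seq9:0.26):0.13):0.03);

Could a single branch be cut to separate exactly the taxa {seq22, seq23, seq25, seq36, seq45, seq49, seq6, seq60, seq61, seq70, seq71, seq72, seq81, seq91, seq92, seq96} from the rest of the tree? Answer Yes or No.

The MRCA of the listed taxa subtends (((seq8,((seq1,seq42),seq91)),((seq12,(seq86,seq52)),seq77)),(((seq70,(seq23,seq6)),(seq72,seq92)),(((seq60,(seq49,seq81)),(((seq96,seq22),seq25),seq45)),((seq71,seq61),seq36)))).
That clade also contains seq1, seq12, seq42, seq52, seq77, seq8, seq86, which are not in the proposed group, so the group is not monophyletic.

No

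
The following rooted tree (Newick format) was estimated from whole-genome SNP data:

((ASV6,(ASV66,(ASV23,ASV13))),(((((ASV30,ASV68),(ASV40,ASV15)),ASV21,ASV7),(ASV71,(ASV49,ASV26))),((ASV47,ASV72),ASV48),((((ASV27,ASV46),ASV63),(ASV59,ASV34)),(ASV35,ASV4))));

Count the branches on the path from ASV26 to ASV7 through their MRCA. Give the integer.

5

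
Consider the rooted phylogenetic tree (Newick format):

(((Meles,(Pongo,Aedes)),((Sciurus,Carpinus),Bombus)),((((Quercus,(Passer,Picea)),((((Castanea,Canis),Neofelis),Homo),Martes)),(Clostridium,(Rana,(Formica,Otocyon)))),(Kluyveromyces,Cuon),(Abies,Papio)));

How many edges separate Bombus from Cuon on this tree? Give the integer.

The MRCA of Bombus and Cuon is the root of the tree.
From Bombus up to that node: 3 branches. From Cuon up to the same node: 3 branches. Total: 3 + 3 = 6.

6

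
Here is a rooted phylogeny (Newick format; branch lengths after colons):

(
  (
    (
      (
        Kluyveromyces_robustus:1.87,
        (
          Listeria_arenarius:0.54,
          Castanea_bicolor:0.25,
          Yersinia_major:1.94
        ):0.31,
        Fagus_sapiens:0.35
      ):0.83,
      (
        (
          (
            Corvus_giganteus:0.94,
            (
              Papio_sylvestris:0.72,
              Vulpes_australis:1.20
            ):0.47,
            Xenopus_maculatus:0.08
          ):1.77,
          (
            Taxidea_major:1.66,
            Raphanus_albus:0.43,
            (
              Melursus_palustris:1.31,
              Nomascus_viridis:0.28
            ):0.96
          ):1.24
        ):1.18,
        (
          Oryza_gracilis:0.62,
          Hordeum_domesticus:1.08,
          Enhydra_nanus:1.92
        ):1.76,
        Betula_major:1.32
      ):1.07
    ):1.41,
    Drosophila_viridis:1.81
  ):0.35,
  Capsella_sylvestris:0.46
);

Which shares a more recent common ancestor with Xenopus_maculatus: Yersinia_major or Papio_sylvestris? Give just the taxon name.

The MRCA of Xenopus_maculatus and Papio_sylvestris subtends (Corvus_giganteus,(Papio_sylvestris,Vulpes_australis),Xenopus_maculatus) (4 taxa).
The MRCA of Xenopus_maculatus and Yersinia_major subtends ((Kluyveromyces_robustus,(Listeria_arenarius,Castanea_bicolor,Yersinia_major),Fagus_sapiens),(((Corvus_giganteus,(Papio_sylvestris,Vulpes_australis),Xenopus_maculatus),(Taxidea_major,Raphanus_albus,(Melursus_palustris,Nomascus_viridis))),(Oryza_gracilis,Hordeum_domesticus,Enhydra_nanus),Betula_major)) (17 taxa).
The first is nested inside the second, so Xenopus_maculatus shares a more recent common ancestor with Papio_sylvestris.

Papio_sylvestris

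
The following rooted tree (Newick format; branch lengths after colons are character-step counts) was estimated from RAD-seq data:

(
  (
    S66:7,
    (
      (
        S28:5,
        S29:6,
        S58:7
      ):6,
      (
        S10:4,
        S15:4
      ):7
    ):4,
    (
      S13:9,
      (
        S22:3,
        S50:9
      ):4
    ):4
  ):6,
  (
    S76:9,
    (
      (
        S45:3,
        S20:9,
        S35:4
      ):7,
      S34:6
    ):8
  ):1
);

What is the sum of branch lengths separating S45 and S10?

The path runs S45 → … → MRCA → … → S10; the MRCA is the root of the tree.
Branch lengths along that path: 3 + 7 + 8 + 1 + 6 + 4 + 7 + 4 = 40.

40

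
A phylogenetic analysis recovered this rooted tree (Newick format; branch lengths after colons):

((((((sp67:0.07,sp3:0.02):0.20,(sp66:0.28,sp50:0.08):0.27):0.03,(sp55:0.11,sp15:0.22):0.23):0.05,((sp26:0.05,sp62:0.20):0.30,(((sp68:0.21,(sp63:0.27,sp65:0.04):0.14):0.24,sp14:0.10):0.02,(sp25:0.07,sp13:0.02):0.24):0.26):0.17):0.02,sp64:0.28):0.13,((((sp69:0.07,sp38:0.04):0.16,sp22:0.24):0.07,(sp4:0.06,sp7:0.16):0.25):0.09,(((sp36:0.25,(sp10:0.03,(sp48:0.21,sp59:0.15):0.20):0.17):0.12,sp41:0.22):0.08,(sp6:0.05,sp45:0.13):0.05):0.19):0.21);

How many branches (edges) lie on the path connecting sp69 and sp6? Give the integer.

7

The MRCA of sp69 and sp6 is the node subtending ((((sp69,sp38),sp22),(sp4,sp7)),(((sp36,(sp10,(sp48,sp59))),sp41),(sp6,sp45))).
From sp69 up to that node: 4 branches. From sp6 up to the same node: 3 branches. Total: 4 + 3 = 7.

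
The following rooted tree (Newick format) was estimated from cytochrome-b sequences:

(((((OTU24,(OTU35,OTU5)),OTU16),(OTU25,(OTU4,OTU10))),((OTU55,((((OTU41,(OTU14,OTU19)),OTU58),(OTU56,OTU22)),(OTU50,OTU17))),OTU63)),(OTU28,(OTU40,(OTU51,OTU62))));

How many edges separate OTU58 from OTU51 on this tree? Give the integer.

11

The MRCA of OTU58 and OTU51 is the root of the tree.
From OTU58 up to that node: 7 branches. From OTU51 up to the same node: 4 branches. Total: 7 + 4 = 11.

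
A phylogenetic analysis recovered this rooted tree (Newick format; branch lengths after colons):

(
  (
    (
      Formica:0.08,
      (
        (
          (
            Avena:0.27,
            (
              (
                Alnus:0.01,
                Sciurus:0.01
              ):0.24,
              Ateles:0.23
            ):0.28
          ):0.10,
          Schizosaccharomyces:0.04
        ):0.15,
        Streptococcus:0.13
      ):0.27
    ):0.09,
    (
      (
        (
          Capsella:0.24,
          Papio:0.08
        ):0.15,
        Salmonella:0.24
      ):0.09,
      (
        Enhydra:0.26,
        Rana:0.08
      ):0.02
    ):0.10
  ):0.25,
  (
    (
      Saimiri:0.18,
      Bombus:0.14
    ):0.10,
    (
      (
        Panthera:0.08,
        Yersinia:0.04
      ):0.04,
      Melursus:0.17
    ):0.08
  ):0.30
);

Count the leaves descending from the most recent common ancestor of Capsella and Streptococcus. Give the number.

The MRCA of Capsella and Streptococcus is the node subtending ((Formica,(((Avena,((Alnus,Sciurus),Ateles)),Schizosaccharomyces),Streptococcus)),(((Capsella,Papio),Salmonella),(Enhydra,Rana))).
That clade contains 12 terminal taxa: Alnus, Ateles, Avena, Capsella, Enhydra, Formica, Papio, Rana, Salmonella, Schizosaccharomyces, Sciurus, Streptococcus.

12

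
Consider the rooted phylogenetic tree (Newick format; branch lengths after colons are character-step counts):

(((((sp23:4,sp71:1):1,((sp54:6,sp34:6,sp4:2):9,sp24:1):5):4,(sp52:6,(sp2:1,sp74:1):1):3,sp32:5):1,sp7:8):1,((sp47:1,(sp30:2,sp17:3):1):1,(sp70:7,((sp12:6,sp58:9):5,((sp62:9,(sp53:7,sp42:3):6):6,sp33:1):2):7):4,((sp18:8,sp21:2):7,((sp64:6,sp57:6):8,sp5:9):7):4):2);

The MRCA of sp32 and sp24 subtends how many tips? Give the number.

The MRCA of sp32 and sp24 is the node subtending (((sp23,sp71),((sp54,sp34,sp4),sp24)),(sp52,(sp2,sp74)),sp32).
That clade contains 10 terminal taxa: sp2, sp23, sp24, sp32, sp34, sp4, sp52, sp54, sp71, sp74.

10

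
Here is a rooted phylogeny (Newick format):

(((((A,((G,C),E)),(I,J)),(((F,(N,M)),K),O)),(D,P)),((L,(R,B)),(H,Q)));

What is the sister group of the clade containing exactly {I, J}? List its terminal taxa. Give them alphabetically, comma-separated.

A, C, E, G

The clade containing exactly {I, J} attaches to the tree at the node subtending ((A,((G,C),E)),(I,J)).
The other lineage descending from that same node — the sister group — is (A,((G,C),E)); its 4 tips in alphabetical order are the answer.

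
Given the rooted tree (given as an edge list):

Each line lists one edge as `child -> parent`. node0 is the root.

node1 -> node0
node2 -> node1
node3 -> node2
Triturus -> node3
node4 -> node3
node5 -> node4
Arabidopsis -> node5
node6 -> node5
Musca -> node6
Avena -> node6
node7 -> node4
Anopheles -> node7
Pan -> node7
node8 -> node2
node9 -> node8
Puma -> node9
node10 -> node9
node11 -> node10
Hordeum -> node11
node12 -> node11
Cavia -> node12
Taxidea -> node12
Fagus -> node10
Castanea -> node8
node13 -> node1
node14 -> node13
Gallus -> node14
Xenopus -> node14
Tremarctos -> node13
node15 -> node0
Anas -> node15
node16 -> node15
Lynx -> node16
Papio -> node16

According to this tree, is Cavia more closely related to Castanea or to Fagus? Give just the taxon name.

The MRCA of Cavia and Fagus subtends ((Hordeum,(Cavia,Taxidea)),Fagus) (4 taxa).
The MRCA of Cavia and Castanea subtends ((Puma,((Hordeum,(Cavia,Taxidea)),Fagus)),Castanea) (6 taxa).
The first is nested inside the second, so Cavia shares a more recent common ancestor with Fagus.

Fagus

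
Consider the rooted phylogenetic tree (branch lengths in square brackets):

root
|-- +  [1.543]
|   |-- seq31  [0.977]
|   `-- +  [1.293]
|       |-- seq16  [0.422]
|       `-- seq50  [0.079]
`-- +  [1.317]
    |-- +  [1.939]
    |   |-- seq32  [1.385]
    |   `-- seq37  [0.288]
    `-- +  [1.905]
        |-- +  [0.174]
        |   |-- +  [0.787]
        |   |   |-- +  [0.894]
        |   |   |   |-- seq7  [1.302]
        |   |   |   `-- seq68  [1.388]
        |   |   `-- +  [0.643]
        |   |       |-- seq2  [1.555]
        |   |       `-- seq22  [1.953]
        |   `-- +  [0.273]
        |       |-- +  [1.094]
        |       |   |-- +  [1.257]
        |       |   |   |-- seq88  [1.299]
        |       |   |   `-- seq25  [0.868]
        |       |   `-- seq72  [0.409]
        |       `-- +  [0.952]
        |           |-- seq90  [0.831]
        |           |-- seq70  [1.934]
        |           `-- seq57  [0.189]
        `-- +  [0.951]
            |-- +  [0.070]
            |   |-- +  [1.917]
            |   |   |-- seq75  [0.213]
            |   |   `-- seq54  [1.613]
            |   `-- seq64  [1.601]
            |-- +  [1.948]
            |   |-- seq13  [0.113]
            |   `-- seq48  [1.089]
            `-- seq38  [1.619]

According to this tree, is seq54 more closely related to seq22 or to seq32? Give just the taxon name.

The MRCA of seq54 and seq22 subtends ((((seq7,seq68),(seq2,seq22)),(((seq88,seq25),seq72),(seq90,seq70,seq57))),(((seq75,seq54),seq64),(seq13,seq48),seq38)) (16 taxa).
The MRCA of seq54 and seq32 subtends ((seq32,seq37),((((seq7,seq68),(seq2,seq22)),(((seq88,seq25),seq72),(seq90,seq70,seq57))),(((seq75,seq54),seq64),(seq13,seq48),seq38))) (18 taxa).
The first is nested inside the second, so seq54 shares a more recent common ancestor with seq22.

seq22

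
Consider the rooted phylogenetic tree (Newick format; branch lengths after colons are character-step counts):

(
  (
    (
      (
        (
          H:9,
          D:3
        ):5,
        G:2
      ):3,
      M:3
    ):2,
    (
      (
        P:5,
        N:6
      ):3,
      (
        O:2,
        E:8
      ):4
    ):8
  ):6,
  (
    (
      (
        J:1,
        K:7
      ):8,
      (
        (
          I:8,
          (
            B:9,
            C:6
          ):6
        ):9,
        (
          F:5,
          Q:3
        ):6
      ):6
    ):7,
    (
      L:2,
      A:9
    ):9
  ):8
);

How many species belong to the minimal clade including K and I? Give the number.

7

The MRCA of K and I is the node subtending ((J,K),((I,(B,C)),(F,Q))).
That clade contains 7 terminal taxa: B, C, F, I, J, K, Q.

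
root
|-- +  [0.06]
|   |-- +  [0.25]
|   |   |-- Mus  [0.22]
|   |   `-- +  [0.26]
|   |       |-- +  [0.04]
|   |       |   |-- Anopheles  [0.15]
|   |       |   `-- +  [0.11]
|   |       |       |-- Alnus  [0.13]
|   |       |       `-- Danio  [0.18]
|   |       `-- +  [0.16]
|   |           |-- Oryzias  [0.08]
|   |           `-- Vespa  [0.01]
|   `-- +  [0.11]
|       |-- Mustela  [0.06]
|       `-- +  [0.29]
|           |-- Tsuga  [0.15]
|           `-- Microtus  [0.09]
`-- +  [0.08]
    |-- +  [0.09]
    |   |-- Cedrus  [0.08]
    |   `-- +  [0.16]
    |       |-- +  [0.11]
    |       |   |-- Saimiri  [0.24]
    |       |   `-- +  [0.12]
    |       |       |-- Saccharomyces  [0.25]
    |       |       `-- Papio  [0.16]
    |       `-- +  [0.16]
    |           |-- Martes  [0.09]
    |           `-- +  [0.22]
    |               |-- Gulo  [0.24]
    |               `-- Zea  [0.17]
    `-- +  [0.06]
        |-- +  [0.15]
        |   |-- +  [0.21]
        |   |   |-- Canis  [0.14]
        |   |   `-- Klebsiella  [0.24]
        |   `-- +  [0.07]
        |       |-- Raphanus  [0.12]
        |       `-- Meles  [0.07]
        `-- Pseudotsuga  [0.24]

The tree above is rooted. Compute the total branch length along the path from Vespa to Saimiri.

The path runs Vespa → … → MRCA → … → Saimiri; the MRCA is the root of the tree.
Branch lengths along that path: 0.01 + 0.16 + 0.26 + 0.25 + 0.06 + 0.08 + 0.09 + 0.16 + 0.11 + 0.24 = 1.42.

1.42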